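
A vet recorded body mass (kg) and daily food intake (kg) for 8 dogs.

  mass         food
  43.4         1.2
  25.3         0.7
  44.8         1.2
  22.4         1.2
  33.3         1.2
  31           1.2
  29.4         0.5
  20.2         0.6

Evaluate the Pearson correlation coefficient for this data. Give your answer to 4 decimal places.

0.5431

n = 8, Σx = 249.8, Σy = 7.8, Σx² = 8374.74, Σy² = 8.3, Σxy = 254.41
nΣxy − ΣxΣy = 2035.28 − 1948.44 = 86.84
nΣx² − (Σx)² = 66997.92 − 62400.04 = 4597.88; nΣy² − (Σy)² = 66.4 − 60.84 = 5.56
r = 86.84 / √(4597.88 × 5.56) = 86.84 / 159.8881 ≈ 0.5431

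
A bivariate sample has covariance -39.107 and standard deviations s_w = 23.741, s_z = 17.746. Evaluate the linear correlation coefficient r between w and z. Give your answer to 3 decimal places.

-0.093

r = Cov(w,z) / (s_w · s_z) = -39.107 / (23.741 × 17.746)
  = -39.107 / 421.3078 ≈ -0.093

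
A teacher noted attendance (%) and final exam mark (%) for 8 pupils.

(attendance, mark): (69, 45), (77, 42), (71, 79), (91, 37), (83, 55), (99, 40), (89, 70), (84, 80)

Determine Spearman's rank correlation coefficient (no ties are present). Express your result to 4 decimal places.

-0.3810

Rank attendance: 1, 3, 2, 7, 4, 8, 6, 5
Rank mark: 4, 3, 7, 1, 5, 2, 6, 8
d = rank(attendance) − rank(mark): -3, 0, -5, 6, -1, 6, 0, -3; Σd² = 116
ρ = 1 − 6Σd² / [n(n²−1)] = 1 − 6×116 / (8×63) = 1 − 696/504 ≈ -0.3810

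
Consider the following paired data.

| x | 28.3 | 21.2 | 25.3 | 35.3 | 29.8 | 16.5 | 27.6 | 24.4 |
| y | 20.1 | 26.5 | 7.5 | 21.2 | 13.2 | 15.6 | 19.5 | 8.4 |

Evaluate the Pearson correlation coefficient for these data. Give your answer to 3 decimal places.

n = 8, Σx = 208.4, Σy = 132, Σx² = 5653.92, Σy² = 2480.36, Σxy = 3462.66
nΣxy − ΣxΣy = 27701.28 − 27508.8 = 192.48
nΣx² − (Σx)² = 45231.36 − 43430.56 = 1800.8; nΣy² − (Σy)² = 19842.88 − 17424 = 2418.88
r = 192.48 / √(1800.8 × 2418.88) = 192.48 / 2087.0839 ≈ 0.092

0.092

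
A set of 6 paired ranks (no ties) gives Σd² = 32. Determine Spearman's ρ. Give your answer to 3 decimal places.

ρ = 1 − 6Σd² / [n(n²−1)] = 1 − 6×32 / (6×35)
  = 1 − 192/210 = 1 − 0.9143 ≈ 0.086

0.086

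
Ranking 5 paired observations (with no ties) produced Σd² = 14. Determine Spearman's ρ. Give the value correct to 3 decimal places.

ρ = 1 − 6Σd² / [n(n²−1)] = 1 − 6×14 / (5×24)
  = 1 − 84/120 = 1 − 0.7000 ≈ 0.300

0.300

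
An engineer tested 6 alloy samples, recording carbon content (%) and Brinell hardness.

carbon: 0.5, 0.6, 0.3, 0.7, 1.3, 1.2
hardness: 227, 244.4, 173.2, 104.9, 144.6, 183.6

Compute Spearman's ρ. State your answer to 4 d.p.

-0.3714

Rank carbon: 2, 3, 1, 4, 6, 5
Rank hardness: 5, 6, 3, 1, 2, 4
d = rank(carbon) − rank(hardness): -3, -3, -2, 3, 4, 1; Σd² = 48
ρ = 1 − 6Σd² / [n(n²−1)] = 1 − 6×48 / (6×35) = 1 − 288/210 ≈ -0.3714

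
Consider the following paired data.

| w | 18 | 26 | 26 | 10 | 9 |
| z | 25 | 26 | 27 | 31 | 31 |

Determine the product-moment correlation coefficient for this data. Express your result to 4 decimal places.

n = 5, Σw = 89, Σz = 140, Σw² = 1857, Σz² = 3952, Σwz = 2417
nΣwz − ΣwΣz = 12085 − 12460 = -375
nΣw² − (Σw)² = 9285 − 7921 = 1364; nΣz² − (Σz)² = 19760 − 19600 = 160
r = -375 / √(1364 × 160) = -375 / 467.1616 ≈ -0.8027

-0.8027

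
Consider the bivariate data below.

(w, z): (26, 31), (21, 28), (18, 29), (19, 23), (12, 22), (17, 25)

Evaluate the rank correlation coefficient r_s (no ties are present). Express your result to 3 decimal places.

0.714

Rank w: 6, 5, 3, 4, 1, 2
Rank z: 6, 4, 5, 2, 1, 3
d = rank(w) − rank(z): 0, 1, -2, 2, 0, -1; Σd² = 10
ρ = 1 − 6Σd² / [n(n²−1)] = 1 − 6×10 / (6×35) = 1 − 60/210 ≈ 0.714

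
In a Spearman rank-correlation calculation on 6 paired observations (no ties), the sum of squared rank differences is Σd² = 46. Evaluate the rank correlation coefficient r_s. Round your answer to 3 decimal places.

ρ = 1 − 6Σd² / [n(n²−1)] = 1 − 6×46 / (6×35)
  = 1 − 276/210 = 1 − 1.3143 ≈ -0.314

-0.314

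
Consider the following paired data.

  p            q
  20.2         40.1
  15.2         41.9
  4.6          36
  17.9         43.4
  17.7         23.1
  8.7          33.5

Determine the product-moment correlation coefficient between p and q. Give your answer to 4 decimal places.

n = 6, Σp = 84.3, Σq = 218, Σp² = 1369.63, Σq² = 8199.04, Σpq = 3089.68
nΣpq − ΣpΣq = 18538.08 − 18377.4 = 160.68
nΣp² − (Σp)² = 8217.78 − 7106.49 = 1111.29; nΣq² − (Σq)² = 49194.24 − 47524 = 1670.24
r = 160.68 / √(1111.29 × 1670.24) = 160.68 / 1362.3953 ≈ 0.1179

0.1179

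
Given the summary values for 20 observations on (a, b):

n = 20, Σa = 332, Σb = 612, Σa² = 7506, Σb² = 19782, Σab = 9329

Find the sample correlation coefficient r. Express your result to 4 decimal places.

r = (nΣab − ΣaΣb) / √[(nΣa² − (Σa)²)(nΣb² − (Σb)²)]
Numerator: 20×9329 − 332×612 = -16604
Denominator: √[(150120 − 110224)(395640 − 374544)] = √[39896 × 21096] = 29011.1361
r = -16604 / 29011.1361 ≈ -0.5723

-0.5723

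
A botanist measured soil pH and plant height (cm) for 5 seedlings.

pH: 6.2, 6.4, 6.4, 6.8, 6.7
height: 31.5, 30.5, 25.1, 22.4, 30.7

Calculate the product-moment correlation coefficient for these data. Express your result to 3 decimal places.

-0.542

n = 5, Σx = 32.5, Σy = 140.2, Σx² = 211.49, Σy² = 3996.76, Σxy = 909.15
nΣxy − ΣxΣy = 4545.75 − 4556.5 = -10.75
nΣx² − (Σx)² = 1057.45 − 1056.25 = 1.2; nΣy² − (Σy)² = 19983.8 − 19656.04 = 327.76
r = -10.75 / √(1.2 × 327.76) = -10.75 / 19.8321 ≈ -0.542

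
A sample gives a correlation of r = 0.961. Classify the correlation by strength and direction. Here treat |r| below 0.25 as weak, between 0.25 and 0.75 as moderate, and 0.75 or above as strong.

strong positive

r = 0.961 > 0 so the relationship is positive.
|r| = 0.961, which falls in the strong range.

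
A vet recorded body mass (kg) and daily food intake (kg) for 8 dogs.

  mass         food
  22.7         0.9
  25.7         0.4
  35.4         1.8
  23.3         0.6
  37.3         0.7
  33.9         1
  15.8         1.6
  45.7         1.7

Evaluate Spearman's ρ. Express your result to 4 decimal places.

0.2857

Rank mass: 2, 4, 6, 3, 7, 5, 1, 8
Rank food: 4, 1, 8, 2, 3, 5, 6, 7
d = rank(mass) − rank(food): -2, 3, -2, 1, 4, 0, -5, 1; Σd² = 60
ρ = 1 − 6Σd² / [n(n²−1)] = 1 − 6×60 / (8×63) = 1 − 360/504 ≈ 0.2857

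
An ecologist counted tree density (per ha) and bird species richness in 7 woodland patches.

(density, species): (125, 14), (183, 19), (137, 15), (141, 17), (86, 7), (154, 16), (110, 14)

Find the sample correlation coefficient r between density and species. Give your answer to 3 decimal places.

0.915

n = 7, Σx = 936, Σy = 102, Σx² = 130976, Σy² = 1572, Σxy = 14285
nΣxy − ΣxΣy = 99995 − 95472 = 4523
nΣx² − (Σx)² = 916832 − 876096 = 40736; nΣy² − (Σy)² = 11004 − 10404 = 600
r = 4523 / √(40736 × 600) = 4523 / 4943.8447 ≈ 0.915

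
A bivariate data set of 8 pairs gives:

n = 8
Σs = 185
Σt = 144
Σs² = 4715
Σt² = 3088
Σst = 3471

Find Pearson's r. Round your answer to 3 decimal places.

r = (nΣst − ΣsΣt) / √[(nΣs² − (Σs)²)(nΣt² − (Σt)²)]
Numerator: 8×3471 − 185×144 = 1128
Denominator: √[(37720 − 34225)(24704 − 20736)] = √[3495 × 3968] = 3723.9979
r = 1128 / 3723.9979 ≈ 0.303

0.303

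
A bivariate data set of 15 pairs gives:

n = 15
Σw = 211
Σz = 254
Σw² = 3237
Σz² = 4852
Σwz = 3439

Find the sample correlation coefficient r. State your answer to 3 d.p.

r = (nΣwz − ΣwΣz) / √[(nΣw² − (Σw)²)(nΣz² − (Σz)²)]
Numerator: 15×3439 − 211×254 = -2009
Denominator: √[(48555 − 44521)(72780 − 64516)] = √[4034 × 8264] = 5773.8181
r = -2009 / 5773.8181 ≈ -0.348

-0.348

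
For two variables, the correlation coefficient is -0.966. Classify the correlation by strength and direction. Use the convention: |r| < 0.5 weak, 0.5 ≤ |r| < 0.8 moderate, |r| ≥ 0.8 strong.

r = -0.966 < 0 so the relationship is negative.
|r| = 0.966, which falls in the strong range.

strong negative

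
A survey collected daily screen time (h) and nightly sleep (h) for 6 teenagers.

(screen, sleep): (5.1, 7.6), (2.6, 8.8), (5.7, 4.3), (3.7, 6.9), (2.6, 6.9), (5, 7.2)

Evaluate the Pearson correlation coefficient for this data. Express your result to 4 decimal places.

-0.6084

n = 6, Σx = 24.7, Σy = 41.7, Σx² = 110.71, Σy² = 300.75, Σxy = 165.62
nΣxy − ΣxΣy = 993.72 − 1029.99 = -36.27
nΣx² − (Σx)² = 664.26 − 610.09 = 54.17; nΣy² − (Σy)² = 1804.5 − 1738.89 = 65.61
r = -36.27 / √(54.17 × 65.61) = -36.27 / 59.6162 ≈ -0.6084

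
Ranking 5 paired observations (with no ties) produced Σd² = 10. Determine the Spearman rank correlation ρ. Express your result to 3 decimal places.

ρ = 1 − 6Σd² / [n(n²−1)] = 1 − 6×10 / (5×24)
  = 1 − 60/120 = 1 − 0.5000 ≈ 0.500

0.500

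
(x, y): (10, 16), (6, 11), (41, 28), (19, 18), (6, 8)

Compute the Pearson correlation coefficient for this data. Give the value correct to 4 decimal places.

n = 5, Σx = 82, Σy = 81, Σx² = 2214, Σy² = 1549, Σxy = 1764
nΣxy − ΣxΣy = 8820 − 6642 = 2178
nΣx² − (Σx)² = 11070 − 6724 = 4346; nΣy² − (Σy)² = 7745 − 6561 = 1184
r = 2178 / √(4346 × 1184) = 2178 / 2268.4056 ≈ 0.9601

0.9601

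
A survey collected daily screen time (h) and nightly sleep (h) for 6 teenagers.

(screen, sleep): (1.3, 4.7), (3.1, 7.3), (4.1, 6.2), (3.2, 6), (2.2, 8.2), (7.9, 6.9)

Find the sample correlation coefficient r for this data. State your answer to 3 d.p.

n = 6, Σx = 21.8, Σy = 39.3, Σx² = 105.6, Σy² = 264.67, Σxy = 145.91
nΣxy − ΣxΣy = 875.46 − 856.74 = 18.72
nΣx² − (Σx)² = 633.6 − 475.24 = 158.36; nΣy² − (Σy)² = 1588.02 − 1544.49 = 43.53
r = 18.72 / √(158.36 × 43.53) = 18.72 / 83.0266 ≈ 0.225

0.225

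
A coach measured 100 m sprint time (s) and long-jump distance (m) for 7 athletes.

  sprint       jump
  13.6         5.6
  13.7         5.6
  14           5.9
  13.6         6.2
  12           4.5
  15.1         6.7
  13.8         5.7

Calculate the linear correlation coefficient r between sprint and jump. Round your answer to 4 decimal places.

n = 7, Σx = 95.8, Σy = 40.2, Σx² = 1316.06, Σy² = 233.6, Σxy = 553.63
nΣxy − ΣxΣy = 3875.41 − 3851.16 = 24.25
nΣx² − (Σx)² = 9212.42 − 9177.64 = 34.78; nΣy² − (Σy)² = 1635.2 − 1616.04 = 19.16
r = 24.25 / √(34.78 × 19.16) = 24.25 / 25.8144 ≈ 0.9394

0.9394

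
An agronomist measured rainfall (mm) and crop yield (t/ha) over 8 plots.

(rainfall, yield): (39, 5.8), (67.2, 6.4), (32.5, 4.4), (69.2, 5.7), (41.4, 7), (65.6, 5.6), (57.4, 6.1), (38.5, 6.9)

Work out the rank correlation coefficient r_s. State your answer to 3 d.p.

Rank rainfall: 3, 7, 1, 8, 4, 6, 5, 2
Rank yield: 4, 6, 1, 3, 8, 2, 5, 7
d = rank(rainfall) − rank(yield): -1, 1, 0, 5, -4, 4, 0, -5; Σd² = 84
ρ = 1 − 6Σd² / [n(n²−1)] = 1 − 6×84 / (8×63) = 1 − 504/504 ≈ 0.000

0.000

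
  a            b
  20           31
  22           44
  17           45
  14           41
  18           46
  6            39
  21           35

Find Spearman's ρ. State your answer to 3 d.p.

-0.107

Rank a: 5, 7, 3, 2, 4, 1, 6
Rank b: 1, 5, 6, 4, 7, 3, 2
d = rank(a) − rank(b): 4, 2, -3, -2, -3, -2, 4; Σd² = 62
ρ = 1 − 6Σd² / [n(n²−1)] = 1 − 6×62 / (7×48) = 1 − 372/336 ≈ -0.107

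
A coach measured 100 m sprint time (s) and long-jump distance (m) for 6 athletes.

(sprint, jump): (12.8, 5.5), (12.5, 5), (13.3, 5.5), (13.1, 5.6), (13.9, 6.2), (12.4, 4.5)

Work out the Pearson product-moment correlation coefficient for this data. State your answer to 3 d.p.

n = 6, Σx = 78, Σy = 32.3, Σx² = 1015.56, Σy² = 175.55, Σxy = 421.39
nΣxy − ΣxΣy = 2528.34 − 2519.4 = 8.94
nΣx² − (Σx)² = 6093.36 − 6084 = 9.36; nΣy² − (Σy)² = 1053.3 − 1043.29 = 10.01
r = 8.94 / √(9.36 × 10.01) = 8.94 / 9.6795 ≈ 0.924

0.924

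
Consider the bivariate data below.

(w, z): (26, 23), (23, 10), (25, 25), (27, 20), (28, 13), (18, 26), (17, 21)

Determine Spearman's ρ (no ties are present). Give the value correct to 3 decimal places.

-0.357

Rank w: 5, 3, 4, 6, 7, 2, 1
Rank z: 5, 1, 6, 3, 2, 7, 4
d = rank(w) − rank(z): 0, 2, -2, 3, 5, -5, -3; Σd² = 76
ρ = 1 − 6Σd² / [n(n²−1)] = 1 − 6×76 / (7×48) = 1 − 456/336 ≈ -0.357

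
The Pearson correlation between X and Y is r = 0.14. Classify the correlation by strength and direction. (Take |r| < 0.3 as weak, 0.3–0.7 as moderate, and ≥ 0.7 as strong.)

weak positive

r = 0.14 > 0 so the relationship is positive.
|r| = 0.14, which falls in the weak range.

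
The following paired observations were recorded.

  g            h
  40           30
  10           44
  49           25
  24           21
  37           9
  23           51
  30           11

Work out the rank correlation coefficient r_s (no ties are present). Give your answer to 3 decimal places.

-0.429

Rank g: 6, 1, 7, 3, 5, 2, 4
Rank h: 5, 6, 4, 3, 1, 7, 2
d = rank(g) − rank(h): 1, -5, 3, 0, 4, -5, 2; Σd² = 80
ρ = 1 − 6Σd² / [n(n²−1)] = 1 − 6×80 / (7×48) = 1 − 480/336 ≈ -0.429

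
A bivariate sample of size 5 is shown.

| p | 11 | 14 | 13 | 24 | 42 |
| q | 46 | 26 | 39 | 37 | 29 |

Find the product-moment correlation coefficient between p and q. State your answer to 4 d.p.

n = 5, Σp = 104, Σq = 177, Σp² = 2826, Σq² = 6523, Σpq = 3483
nΣpq − ΣpΣq = 17415 − 18408 = -993
nΣp² − (Σp)² = 14130 − 10816 = 3314; nΣq² − (Σq)² = 32615 − 31329 = 1286
r = -993 / √(3314 × 1286) = -993 / 2064.4137 ≈ -0.4810

-0.4810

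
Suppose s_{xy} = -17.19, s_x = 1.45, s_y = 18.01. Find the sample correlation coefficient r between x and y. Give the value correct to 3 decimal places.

r = Cov(x,y) / (s_x · s_y) = -17.19 / (1.45 × 18.01)
  = -17.19 / 26.1145 ≈ -0.658

-0.658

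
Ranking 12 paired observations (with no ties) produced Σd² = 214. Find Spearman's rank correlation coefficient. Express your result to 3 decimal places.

0.252

ρ = 1 − 6Σd² / [n(n²−1)] = 1 − 6×214 / (12×143)
  = 1 − 1284/1716 = 1 − 0.7483 ≈ 0.252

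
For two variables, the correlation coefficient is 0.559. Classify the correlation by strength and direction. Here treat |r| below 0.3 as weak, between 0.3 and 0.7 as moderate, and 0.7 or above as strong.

r = 0.559 > 0 so the relationship is positive.
|r| = 0.559, which falls in the moderate range.

moderate positive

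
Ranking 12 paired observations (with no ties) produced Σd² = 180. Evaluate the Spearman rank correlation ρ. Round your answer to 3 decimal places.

ρ = 1 − 6Σd² / [n(n²−1)] = 1 − 6×180 / (12×143)
  = 1 − 1080/1716 = 1 − 0.6294 ≈ 0.371

0.371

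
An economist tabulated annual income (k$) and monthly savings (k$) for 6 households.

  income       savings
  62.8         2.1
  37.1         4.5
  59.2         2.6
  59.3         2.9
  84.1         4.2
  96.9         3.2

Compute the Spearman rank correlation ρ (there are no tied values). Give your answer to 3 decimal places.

Rank income: 4, 1, 2, 3, 5, 6
Rank savings: 1, 6, 2, 3, 5, 4
d = rank(income) − rank(savings): 3, -5, 0, 0, 0, 2; Σd² = 38
ρ = 1 − 6Σd² / [n(n²−1)] = 1 − 6×38 / (6×35) = 1 − 228/210 ≈ -0.086

-0.086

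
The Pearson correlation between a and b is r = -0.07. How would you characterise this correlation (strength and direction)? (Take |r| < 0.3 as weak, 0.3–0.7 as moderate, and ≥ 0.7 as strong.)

weak negative

r = -0.07 < 0 so the relationship is negative.
|r| = 0.07, which falls in the weak range.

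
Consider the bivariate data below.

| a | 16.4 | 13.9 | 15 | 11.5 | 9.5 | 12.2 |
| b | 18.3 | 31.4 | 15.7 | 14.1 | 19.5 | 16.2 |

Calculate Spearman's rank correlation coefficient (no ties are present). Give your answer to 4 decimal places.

Rank a: 6, 4, 5, 2, 1, 3
Rank b: 4, 6, 2, 1, 5, 3
d = rank(a) − rank(b): 2, -2, 3, 1, -4, 0; Σd² = 34
ρ = 1 − 6Σd² / [n(n²−1)] = 1 − 6×34 / (6×35) = 1 − 204/210 ≈ 0.0286

0.0286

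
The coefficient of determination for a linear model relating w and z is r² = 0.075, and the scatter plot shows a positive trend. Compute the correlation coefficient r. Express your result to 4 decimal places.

0.2739

|r| = √0.075 = 0.2739
The association is positive, so r = 0.2739.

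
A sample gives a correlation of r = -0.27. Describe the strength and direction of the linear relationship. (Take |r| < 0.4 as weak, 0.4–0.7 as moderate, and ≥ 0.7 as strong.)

weak negative

r = -0.27 < 0 so the relationship is negative.
|r| = 0.27, which falls in the weak range.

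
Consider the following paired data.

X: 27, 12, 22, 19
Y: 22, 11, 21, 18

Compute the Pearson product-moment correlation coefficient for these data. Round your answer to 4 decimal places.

0.9631

n = 4, ΣX = 80, ΣY = 72, ΣX² = 1718, ΣY² = 1370, ΣXY = 1530
nΣXY − ΣXΣY = 6120 − 5760 = 360
nΣX² − (ΣX)² = 6872 − 6400 = 472; nΣY² − (ΣY)² = 5480 − 5184 = 296
r = 360 / √(472 × 296) = 360 / 373.7807 ≈ 0.9631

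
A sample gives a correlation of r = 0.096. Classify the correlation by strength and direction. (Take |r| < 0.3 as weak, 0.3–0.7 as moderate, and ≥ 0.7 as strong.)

weak positive

r = 0.096 > 0 so the relationship is positive.
|r| = 0.096, which falls in the weak range.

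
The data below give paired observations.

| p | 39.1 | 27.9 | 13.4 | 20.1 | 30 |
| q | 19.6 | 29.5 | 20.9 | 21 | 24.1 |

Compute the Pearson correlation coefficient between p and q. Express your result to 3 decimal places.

n = 5, Σp = 130.5, Σq = 115.1, Σp² = 3790.79, Σq² = 2713.03, Σpq = 3014.57
nΣpq − ΣpΣq = 15072.85 − 15020.55 = 52.3
nΣp² − (Σp)² = 18953.95 − 17030.25 = 1923.7; nΣq² − (Σq)² = 13565.15 − 13248.01 = 317.14
r = 52.3 / √(1923.7 × 317.14) = 52.3 / 781.0776 ≈ 0.067

0.067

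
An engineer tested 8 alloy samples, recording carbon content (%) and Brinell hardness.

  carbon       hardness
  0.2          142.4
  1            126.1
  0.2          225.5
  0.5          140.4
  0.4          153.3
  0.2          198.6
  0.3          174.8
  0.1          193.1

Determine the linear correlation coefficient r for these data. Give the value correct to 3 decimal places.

-0.696

n = 8, Σx = 2.9, Σy = 1354.2, Σx² = 1.63, Σy² = 237526.88, Σxy = 442.67
nΣxy − ΣxΣy = 3541.36 − 3927.18 = -385.82
nΣx² − (Σx)² = 13.04 − 8.41 = 4.63; nΣy² − (Σy)² = 1900215.04 − 1833857.64 = 66357.4
r = -385.82 / √(4.63 × 66357.4) = -385.82 / 554.2876 ≈ -0.696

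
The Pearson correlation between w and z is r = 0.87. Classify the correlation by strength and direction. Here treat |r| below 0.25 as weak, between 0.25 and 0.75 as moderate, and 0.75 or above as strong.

strong positive

r = 0.87 > 0 so the relationship is positive.
|r| = 0.87, which falls in the strong range.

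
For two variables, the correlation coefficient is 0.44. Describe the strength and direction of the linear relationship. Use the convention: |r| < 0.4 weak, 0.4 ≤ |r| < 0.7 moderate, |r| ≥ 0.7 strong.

moderate positive

r = 0.44 > 0 so the relationship is positive.
|r| = 0.44, which falls in the moderate range.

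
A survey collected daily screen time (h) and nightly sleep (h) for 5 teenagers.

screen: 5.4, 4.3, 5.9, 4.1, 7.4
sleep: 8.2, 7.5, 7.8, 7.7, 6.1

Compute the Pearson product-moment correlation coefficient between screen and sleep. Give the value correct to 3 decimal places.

-0.678

n = 5, Σx = 27.1, Σy = 37.3, Σx² = 154.03, Σy² = 280.83, Σxy = 199.26
nΣxy − ΣxΣy = 996.3 − 1010.83 = -14.53
nΣx² − (Σx)² = 770.15 − 734.41 = 35.74; nΣy² − (Σy)² = 1404.15 − 1391.29 = 12.86
r = -14.53 / √(35.74 × 12.86) = -14.53 / 21.4387 ≈ -0.678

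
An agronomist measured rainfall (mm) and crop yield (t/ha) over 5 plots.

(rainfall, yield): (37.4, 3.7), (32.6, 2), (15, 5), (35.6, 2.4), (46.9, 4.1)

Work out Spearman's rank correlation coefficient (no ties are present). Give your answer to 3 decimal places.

Rank rainfall: 4, 2, 1, 3, 5
Rank yield: 3, 1, 5, 2, 4
d = rank(rainfall) − rank(yield): 1, 1, -4, 1, 1; Σd² = 20
ρ = 1 − 6Σd² / [n(n²−1)] = 1 − 6×20 / (5×24) = 1 − 120/120 ≈ 0.000

0.000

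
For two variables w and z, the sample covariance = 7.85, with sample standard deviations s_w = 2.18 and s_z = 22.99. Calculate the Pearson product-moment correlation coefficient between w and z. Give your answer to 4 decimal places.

0.1566

r = Cov(w,z) / (s_w · s_z) = 7.85 / (2.18 × 22.99)
  = 7.85 / 50.1182 ≈ 0.1566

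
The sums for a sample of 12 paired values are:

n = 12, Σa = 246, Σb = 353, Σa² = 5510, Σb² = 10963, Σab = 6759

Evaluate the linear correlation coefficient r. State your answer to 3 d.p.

r = (nΣab − ΣaΣb) / √[(nΣa² − (Σa)²)(nΣb² − (Σb)²)]
Numerator: 12×6759 − 246×353 = -5730
Denominator: √[(66120 − 60516)(131556 − 124609)] = √[5604 × 6947] = 6239.4702
r = -5730 / 6239.4702 ≈ -0.918

-0.918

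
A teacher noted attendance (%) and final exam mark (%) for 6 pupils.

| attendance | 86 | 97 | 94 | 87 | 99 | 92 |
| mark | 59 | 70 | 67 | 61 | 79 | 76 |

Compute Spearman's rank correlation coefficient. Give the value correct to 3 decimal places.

Rank attendance: 1, 5, 4, 2, 6, 3
Rank mark: 1, 4, 3, 2, 6, 5
d = rank(attendance) − rank(mark): 0, 1, 1, 0, 0, -2; Σd² = 6
ρ = 1 − 6Σd² / [n(n²−1)] = 1 − 6×6 / (6×35) = 1 − 36/210 ≈ 0.829

0.829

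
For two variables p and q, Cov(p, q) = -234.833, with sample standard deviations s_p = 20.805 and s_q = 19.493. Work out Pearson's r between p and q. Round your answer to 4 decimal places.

-0.5790

r = Cov(p,q) / (s_p · s_q) = -234.833 / (20.805 × 19.493)
  = -234.833 / 405.5519 ≈ -0.5790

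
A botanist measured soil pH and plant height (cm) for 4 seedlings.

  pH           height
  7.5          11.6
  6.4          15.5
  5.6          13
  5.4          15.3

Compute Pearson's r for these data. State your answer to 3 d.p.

-0.603

n = 4, Σx = 24.9, Σy = 55.4, Σx² = 157.73, Σy² = 777.9, Σxy = 341.62
nΣxy − ΣxΣy = 1366.48 − 1379.46 = -12.98
nΣx² − (Σx)² = 630.92 − 620.01 = 10.91; nΣy² − (Σy)² = 3111.6 − 3069.16 = 42.44
r = -12.98 / √(10.91 × 42.44) = -12.98 / 21.5179 ≈ -0.603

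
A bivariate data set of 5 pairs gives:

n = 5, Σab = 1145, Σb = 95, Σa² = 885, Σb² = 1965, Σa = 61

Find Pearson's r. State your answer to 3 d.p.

r = (nΣab − ΣaΣb) / √[(nΣa² − (Σa)²)(nΣb² − (Σb)²)]
Numerator: 5×1145 − 61×95 = -70
Denominator: √[(4425 − 3721)(9825 − 9025)] = √[704 × 800] = 750.4665
r = -70 / 750.4665 ≈ -0.093

-0.093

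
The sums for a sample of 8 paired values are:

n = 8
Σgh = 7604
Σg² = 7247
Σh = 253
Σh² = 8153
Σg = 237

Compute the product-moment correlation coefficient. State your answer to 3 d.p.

0.588

r = (nΣgh − ΣgΣh) / √[(nΣg² − (Σg)²)(nΣh² − (Σh)²)]
Numerator: 8×7604 − 237×253 = 871
Denominator: √[(57976 − 56169)(65224 − 64009)] = √[1807 × 1215] = 1481.7237
r = 871 / 1481.7237 ≈ 0.588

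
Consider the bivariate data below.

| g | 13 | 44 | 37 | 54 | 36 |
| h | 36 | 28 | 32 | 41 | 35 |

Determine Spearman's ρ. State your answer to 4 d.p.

Rank g: 1, 4, 3, 5, 2
Rank h: 4, 1, 2, 5, 3
d = rank(g) − rank(h): -3, 3, 1, 0, -1; Σd² = 20
ρ = 1 − 6Σd² / [n(n²−1)] = 1 − 6×20 / (5×24) = 1 − 120/120 ≈ 0.0000

0.0000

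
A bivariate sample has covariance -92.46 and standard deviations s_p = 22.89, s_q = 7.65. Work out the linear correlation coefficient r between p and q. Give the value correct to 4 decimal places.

-0.5280

r = Cov(p,q) / (s_p · s_q) = -92.46 / (22.89 × 7.65)
  = -92.46 / 175.1085 ≈ -0.5280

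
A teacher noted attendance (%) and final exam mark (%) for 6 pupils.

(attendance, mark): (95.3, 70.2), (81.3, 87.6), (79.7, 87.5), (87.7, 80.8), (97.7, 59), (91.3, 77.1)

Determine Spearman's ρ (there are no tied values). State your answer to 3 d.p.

-0.943

Rank attendance: 5, 2, 1, 3, 6, 4
Rank mark: 2, 6, 5, 4, 1, 3
d = rank(attendance) − rank(mark): 3, -4, -4, -1, 5, 1; Σd² = 68
ρ = 1 − 6Σd² / [n(n²−1)] = 1 − 6×68 / (6×35) = 1 − 408/210 ≈ -0.943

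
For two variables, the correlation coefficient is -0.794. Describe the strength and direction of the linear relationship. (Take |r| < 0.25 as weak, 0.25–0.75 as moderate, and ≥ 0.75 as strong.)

r = -0.794 < 0 so the relationship is negative.
|r| = 0.794, which falls in the strong range.

strong negative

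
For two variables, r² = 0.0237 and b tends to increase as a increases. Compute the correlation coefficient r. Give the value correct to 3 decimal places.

0.154

|r| = √0.0237 = 0.154
The association is positive, so r = 0.154.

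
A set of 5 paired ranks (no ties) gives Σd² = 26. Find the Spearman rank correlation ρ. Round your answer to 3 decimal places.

-0.300

ρ = 1 − 6Σd² / [n(n²−1)] = 1 − 6×26 / (5×24)
  = 1 − 156/120 = 1 − 1.3000 ≈ -0.300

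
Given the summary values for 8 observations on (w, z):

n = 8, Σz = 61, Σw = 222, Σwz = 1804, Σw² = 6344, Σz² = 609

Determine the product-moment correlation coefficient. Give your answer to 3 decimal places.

r = (nΣwz − ΣwΣz) / √[(nΣw² − (Σw)²)(nΣz² − (Σz)²)]
Numerator: 8×1804 − 222×61 = 890
Denominator: √[(50752 − 49284)(4872 − 3721)] = √[1468 × 1151] = 1299.8723
r = 890 / 1299.8723 ≈ 0.685

0.685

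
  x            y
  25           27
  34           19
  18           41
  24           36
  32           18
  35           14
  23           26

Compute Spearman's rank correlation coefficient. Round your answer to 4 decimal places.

-0.8571

Rank x: 4, 6, 1, 3, 5, 7, 2
Rank y: 5, 3, 7, 6, 2, 1, 4
d = rank(x) − rank(y): -1, 3, -6, -3, 3, 6, -2; Σd² = 104
ρ = 1 − 6Σd² / [n(n²−1)] = 1 − 6×104 / (7×48) = 1 − 624/336 ≈ -0.8571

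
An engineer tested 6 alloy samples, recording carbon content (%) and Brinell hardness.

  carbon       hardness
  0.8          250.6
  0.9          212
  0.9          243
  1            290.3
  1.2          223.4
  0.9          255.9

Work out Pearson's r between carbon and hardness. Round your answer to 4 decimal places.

-0.1466

n = 6, Σx = 5.7, Σy = 1475.2, Σx² = 5.51, Σy² = 366459.82, Σxy = 1398.67
nΣxy − ΣxΣy = 8392.02 − 8408.64 = -16.62
nΣx² − (Σx)² = 33.06 − 32.49 = 0.57; nΣy² − (Σy)² = 2198758.92 − 2176215.04 = 22543.88
r = -16.62 / √(0.57 × 22543.88) = -16.62 / 113.3579 ≈ -0.1466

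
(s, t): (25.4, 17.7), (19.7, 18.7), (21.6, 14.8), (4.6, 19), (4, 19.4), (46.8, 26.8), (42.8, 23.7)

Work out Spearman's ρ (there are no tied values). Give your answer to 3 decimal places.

0.321

Rank s: 5, 3, 4, 2, 1, 7, 6
Rank t: 2, 3, 1, 4, 5, 7, 6
d = rank(s) − rank(t): 3, 0, 3, -2, -4, 0, 0; Σd² = 38
ρ = 1 − 6Σd² / [n(n²−1)] = 1 − 6×38 / (7×48) = 1 − 228/336 ≈ 0.321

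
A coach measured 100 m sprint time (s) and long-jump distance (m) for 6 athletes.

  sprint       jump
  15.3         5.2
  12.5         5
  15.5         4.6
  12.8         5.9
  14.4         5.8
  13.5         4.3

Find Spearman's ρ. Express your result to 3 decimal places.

Rank sprint: 5, 1, 6, 2, 4, 3
Rank jump: 4, 3, 2, 6, 5, 1
d = rank(sprint) − rank(jump): 1, -2, 4, -4, -1, 2; Σd² = 42
ρ = 1 − 6Σd² / [n(n²−1)] = 1 − 6×42 / (6×35) = 1 − 252/210 ≈ -0.200

-0.200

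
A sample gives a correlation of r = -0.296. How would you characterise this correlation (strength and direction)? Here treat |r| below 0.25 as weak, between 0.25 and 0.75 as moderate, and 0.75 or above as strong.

r = -0.296 < 0 so the relationship is negative.
|r| = 0.296, which falls in the moderate range.

moderate negative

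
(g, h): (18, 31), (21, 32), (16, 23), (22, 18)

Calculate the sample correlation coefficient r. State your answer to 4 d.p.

-0.1449

n = 4, Σg = 77, Σh = 104, Σg² = 1505, Σh² = 2838, Σgh = 1994
nΣgh − ΣgΣh = 7976 − 8008 = -32
nΣg² − (Σg)² = 6020 − 5929 = 91; nΣh² − (Σh)² = 11352 − 10816 = 536
r = -32 / √(91 × 536) = -32 / 220.8529 ≈ -0.1449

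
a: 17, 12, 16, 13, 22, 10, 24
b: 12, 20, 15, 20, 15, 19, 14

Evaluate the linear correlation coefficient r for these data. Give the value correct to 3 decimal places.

-0.730

n = 7, Σa = 114, Σb = 115, Σa² = 2018, Σb² = 1951, Σab = 1800
nΣab − ΣaΣb = 12600 − 13110 = -510
nΣa² − (Σa)² = 14126 − 12996 = 1130; nΣb² − (Σb)² = 13657 − 13225 = 432
r = -510 / √(1130 × 432) = -510 / 698.6845 ≈ -0.730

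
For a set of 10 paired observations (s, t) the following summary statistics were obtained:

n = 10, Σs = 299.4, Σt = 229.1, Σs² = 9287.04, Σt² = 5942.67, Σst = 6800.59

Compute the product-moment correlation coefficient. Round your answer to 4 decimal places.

r = (nΣst − ΣsΣt) / √[(nΣs² − (Σs)²)(nΣt² − (Σt)²)]
Numerator: 10×6800.59 − 299.4×229.1 = -586.64
Denominator: √[(92870.4 − 89640.36)(59426.7 − 52486.81)] = √[3230.04 × 6939.89] = 4734.5667
r = -586.64 / 4734.5667 ≈ -0.1239

-0.1239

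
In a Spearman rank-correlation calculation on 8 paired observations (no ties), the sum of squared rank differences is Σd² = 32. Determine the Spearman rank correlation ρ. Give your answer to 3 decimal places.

ρ = 1 − 6Σd² / [n(n²−1)] = 1 − 6×32 / (8×63)
  = 1 − 192/504 = 1 − 0.3810 ≈ 0.619

0.619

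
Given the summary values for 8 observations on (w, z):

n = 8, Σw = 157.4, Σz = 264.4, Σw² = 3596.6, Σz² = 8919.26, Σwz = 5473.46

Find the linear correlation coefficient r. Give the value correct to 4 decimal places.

0.9028

r = (nΣwz − ΣwΣz) / √[(nΣw² − (Σw)²)(nΣz² − (Σz)²)]
Numerator: 8×5473.46 − 157.4×264.4 = 2171.12
Denominator: √[(28772.8 − 24774.76)(71354.08 − 69907.36)] = √[3998.04 × 1446.72] = 2405.0040
r = 2171.12 / 2405.0040 ≈ 0.9028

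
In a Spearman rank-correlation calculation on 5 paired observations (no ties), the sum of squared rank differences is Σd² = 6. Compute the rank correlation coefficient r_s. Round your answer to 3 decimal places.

ρ = 1 − 6Σd² / [n(n²−1)] = 1 − 6×6 / (5×24)
  = 1 − 36/120 = 1 − 0.3000 ≈ 0.700

0.700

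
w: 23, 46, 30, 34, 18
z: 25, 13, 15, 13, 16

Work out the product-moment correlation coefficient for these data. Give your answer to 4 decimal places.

n = 5, Σw = 151, Σz = 82, Σw² = 5025, Σz² = 1444, Σwz = 2353
nΣwz − ΣwΣz = 11765 − 12382 = -617
nΣw² − (Σw)² = 25125 − 22801 = 2324; nΣz² − (Σz)² = 7220 − 6724 = 496
r = -617 / √(2324 × 496) = -617 / 1073.6405 ≈ -0.5747

-0.5747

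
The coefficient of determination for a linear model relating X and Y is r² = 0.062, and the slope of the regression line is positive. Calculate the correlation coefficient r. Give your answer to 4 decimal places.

|r| = √0.062 = 0.2490
The association is positive, so r = 0.2490.

0.2490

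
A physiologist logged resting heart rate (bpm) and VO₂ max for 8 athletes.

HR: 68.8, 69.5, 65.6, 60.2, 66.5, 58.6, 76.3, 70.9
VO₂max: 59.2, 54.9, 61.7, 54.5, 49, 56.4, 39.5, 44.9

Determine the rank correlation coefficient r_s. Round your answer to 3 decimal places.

Rank HR: 5, 6, 3, 2, 4, 1, 8, 7
Rank VO₂max: 7, 5, 8, 4, 3, 6, 1, 2
d = rank(HR) − rank(VO₂max): -2, 1, -5, -2, 1, -5, 7, 5; Σd² = 134
ρ = 1 − 6Σd² / [n(n²−1)] = 1 − 6×134 / (8×63) = 1 − 804/504 ≈ -0.595

-0.595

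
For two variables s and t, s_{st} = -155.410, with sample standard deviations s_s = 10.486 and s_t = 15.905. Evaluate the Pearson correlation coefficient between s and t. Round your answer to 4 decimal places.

-0.9318

r = Cov(s,t) / (s_s · s_t) = -155.410 / (10.486 × 15.905)
  = -155.410 / 166.7798 ≈ -0.9318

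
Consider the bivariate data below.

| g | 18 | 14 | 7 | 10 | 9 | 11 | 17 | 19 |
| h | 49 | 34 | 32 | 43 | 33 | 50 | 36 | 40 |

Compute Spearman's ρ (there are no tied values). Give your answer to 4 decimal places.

0.5000

Rank g: 7, 5, 1, 3, 2, 4, 6, 8
Rank h: 7, 3, 1, 6, 2, 8, 4, 5
d = rank(g) − rank(h): 0, 2, 0, -3, 0, -4, 2, 3; Σd² = 42
ρ = 1 − 6Σd² / [n(n²−1)] = 1 − 6×42 / (8×63) = 1 − 252/504 ≈ 0.5000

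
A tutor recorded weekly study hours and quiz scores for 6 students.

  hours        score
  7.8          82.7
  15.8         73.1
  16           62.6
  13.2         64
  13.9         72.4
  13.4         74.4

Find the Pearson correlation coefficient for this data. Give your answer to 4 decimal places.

n = 6, Σx = 80.1, Σy = 429.2, Σx² = 1113.49, Σy² = 30974.78, Σxy = 5649.76
nΣxy − ΣxΣy = 33898.56 − 34378.92 = -480.36
nΣx² − (Σx)² = 6680.94 − 6416.01 = 264.93; nΣy² − (Σy)² = 185848.68 − 184212.64 = 1636.04
r = -480.36 / √(264.93 × 1636.04) = -480.36 / 658.3586 ≈ -0.7296

-0.7296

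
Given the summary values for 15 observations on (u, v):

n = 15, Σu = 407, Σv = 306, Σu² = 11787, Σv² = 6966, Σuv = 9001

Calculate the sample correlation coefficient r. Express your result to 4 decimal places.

0.9517

r = (nΣuv − ΣuΣv) / √[(nΣu² − (Σu)²)(nΣv² − (Σv)²)]
Numerator: 15×9001 − 407×306 = 10473
Denominator: √[(176805 − 165649)(104490 − 93636)] = √[11156 × 10854] = 11003.9640
r = 10473 / 11003.9640 ≈ 0.9517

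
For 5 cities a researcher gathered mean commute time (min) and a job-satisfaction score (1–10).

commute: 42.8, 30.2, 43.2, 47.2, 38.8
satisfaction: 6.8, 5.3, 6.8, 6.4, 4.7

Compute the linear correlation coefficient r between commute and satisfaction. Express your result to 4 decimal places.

0.6559

n = 5, Σx = 202.2, Σy = 30, Σx² = 8343.4, Σy² = 183.62, Σxy = 1229.3
nΣxy − ΣxΣy = 6146.5 − 6066 = 80.5
nΣx² − (Σx)² = 41717 − 40884.84 = 832.16; nΣy² − (Σy)² = 918.1 − 900 = 18.1
r = 80.5 / √(832.16 × 18.1) = 80.5 / 122.7277 ≈ 0.6559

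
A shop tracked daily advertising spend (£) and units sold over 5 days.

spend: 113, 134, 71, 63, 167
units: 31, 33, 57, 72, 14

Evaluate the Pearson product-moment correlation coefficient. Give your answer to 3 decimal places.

-0.962

n = 5, Σx = 548, Σy = 207, Σx² = 67624, Σy² = 10679, Σxy = 18846
nΣxy − ΣxΣy = 94230 − 113436 = -19206
nΣx² − (Σx)² = 338120 − 300304 = 37816; nΣy² − (Σy)² = 53395 − 42849 = 10546
r = -19206 / √(37816 × 10546) = -19206 / 19970.1661 ≈ -0.962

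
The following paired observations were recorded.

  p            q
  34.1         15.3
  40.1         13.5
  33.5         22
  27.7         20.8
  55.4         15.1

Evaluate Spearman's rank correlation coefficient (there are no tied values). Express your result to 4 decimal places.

Rank p: 3, 4, 2, 1, 5
Rank q: 3, 1, 5, 4, 2
d = rank(p) − rank(q): 0, 3, -3, -3, 3; Σd² = 36
ρ = 1 − 6Σd² / [n(n²−1)] = 1 − 6×36 / (5×24) = 1 − 216/120 ≈ -0.8000

-0.8000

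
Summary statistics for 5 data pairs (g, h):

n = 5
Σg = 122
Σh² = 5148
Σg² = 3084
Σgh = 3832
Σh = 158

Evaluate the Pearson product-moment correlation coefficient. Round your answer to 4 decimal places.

-0.1799

r = (nΣgh − ΣgΣh) / √[(nΣg² − (Σg)²)(nΣh² − (Σh)²)]
Numerator: 5×3832 − 122×158 = -116
Denominator: √[(15420 − 14884)(25740 − 24964)] = √[536 × 776] = 644.9310
r = -116 / 644.9310 ≈ -0.1799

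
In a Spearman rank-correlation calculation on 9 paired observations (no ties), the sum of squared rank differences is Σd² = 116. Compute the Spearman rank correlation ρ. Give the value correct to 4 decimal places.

ρ = 1 − 6Σd² / [n(n²−1)] = 1 − 6×116 / (9×80)
  = 1 − 696/720 = 1 − 0.96667 ≈ 0.0333

0.0333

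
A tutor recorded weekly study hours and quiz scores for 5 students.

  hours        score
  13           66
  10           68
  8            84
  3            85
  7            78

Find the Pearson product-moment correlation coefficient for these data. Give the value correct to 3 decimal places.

n = 5, Σx = 41, Σy = 381, Σx² = 391, Σy² = 29345, Σxy = 3011
nΣxy − ΣxΣy = 15055 − 15621 = -566
nΣx² − (Σx)² = 1955 − 1681 = 274; nΣy² − (Σy)² = 146725 − 145161 = 1564
r = -566 / √(274 × 1564) = -566 / 654.6266 ≈ -0.865

-0.865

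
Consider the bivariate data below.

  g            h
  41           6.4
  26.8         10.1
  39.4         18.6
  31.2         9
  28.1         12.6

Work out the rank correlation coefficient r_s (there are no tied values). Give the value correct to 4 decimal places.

Rank g: 5, 1, 4, 3, 2
Rank h: 1, 3, 5, 2, 4
d = rank(g) − rank(h): 4, -2, -1, 1, -2; Σd² = 26
ρ = 1 − 6Σd² / [n(n²−1)] = 1 − 6×26 / (5×24) = 1 − 156/120 ≈ -0.3000

-0.3000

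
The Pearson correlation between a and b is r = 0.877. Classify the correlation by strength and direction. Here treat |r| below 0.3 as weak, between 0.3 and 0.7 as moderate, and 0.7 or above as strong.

r = 0.877 > 0 so the relationship is positive.
|r| = 0.877, which falls in the strong range.

strong positive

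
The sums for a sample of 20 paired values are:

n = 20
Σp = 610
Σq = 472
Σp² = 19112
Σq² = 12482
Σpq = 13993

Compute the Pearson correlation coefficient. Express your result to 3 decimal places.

-0.488

r = (nΣpq − ΣpΣq) / √[(nΣp² − (Σp)²)(nΣq² − (Σq)²)]
Numerator: 20×13993 − 610×472 = -8060
Denominator: √[(382240 − 372100)(249640 − 222784)] = √[10140 × 26856] = 16502.1162
r = -8060 / 16502.1162 ≈ -0.488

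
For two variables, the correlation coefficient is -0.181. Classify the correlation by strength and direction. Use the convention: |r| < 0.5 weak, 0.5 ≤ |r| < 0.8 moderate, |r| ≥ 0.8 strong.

r = -0.181 < 0 so the relationship is negative.
|r| = 0.181, which falls in the weak range.

weak negative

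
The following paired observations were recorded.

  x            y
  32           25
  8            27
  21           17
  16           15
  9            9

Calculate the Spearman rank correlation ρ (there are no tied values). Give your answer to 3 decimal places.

0.000

Rank x: 5, 1, 4, 3, 2
Rank y: 4, 5, 3, 2, 1
d = rank(x) − rank(y): 1, -4, 1, 1, 1; Σd² = 20
ρ = 1 − 6Σd² / [n(n²−1)] = 1 − 6×20 / (5×24) = 1 − 120/120 ≈ 0.000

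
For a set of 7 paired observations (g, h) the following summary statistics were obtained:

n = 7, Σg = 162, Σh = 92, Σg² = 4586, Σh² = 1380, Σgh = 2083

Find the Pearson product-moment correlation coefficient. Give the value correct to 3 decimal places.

r = (nΣgh − ΣgΣh) / √[(nΣg² − (Σg)²)(nΣh² − (Σh)²)]
Numerator: 7×2083 − 162×92 = -323
Denominator: √[(32102 − 26244)(9660 − 8464)] = √[5858 × 1196] = 2646.9167
r = -323 / 2646.9167 ≈ -0.122

-0.122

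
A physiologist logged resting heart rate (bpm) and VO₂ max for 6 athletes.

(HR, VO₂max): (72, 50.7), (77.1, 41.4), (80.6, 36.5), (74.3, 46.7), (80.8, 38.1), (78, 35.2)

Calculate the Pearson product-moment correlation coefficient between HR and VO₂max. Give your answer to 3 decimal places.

-0.911

n = 6, Σx = 462.8, Σy = 248.6, Σx² = 35757.9, Σy² = 10488.24, Σxy = 19078.13
nΣxy − ΣxΣy = 114468.78 − 115052.08 = -583.3
nΣx² − (Σx)² = 214547.4 − 214183.84 = 363.56; nΣy² − (Σy)² = 62929.44 − 61801.96 = 1127.48
r = -583.3 / √(363.56 × 1127.48) = -583.3 / 640.2395 ≈ -0.911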